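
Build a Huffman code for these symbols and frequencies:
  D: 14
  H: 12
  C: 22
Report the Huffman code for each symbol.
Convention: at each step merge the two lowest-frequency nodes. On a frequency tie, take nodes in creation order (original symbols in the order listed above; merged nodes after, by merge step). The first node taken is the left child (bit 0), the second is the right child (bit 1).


Huffman tree construction:
Step 1: Merge H(12) + D(14) = 26
Step 2: Merge C(22) + (H+D)(26) = 48
Read each symbol's code off the tree from the root (left child = 0, right child = 1).

Codes:
  D: 11 (length 2)
  H: 10 (length 2)
  C: 0 (length 1)
Average code length: 74/48 = 1.5417 bits/symbol


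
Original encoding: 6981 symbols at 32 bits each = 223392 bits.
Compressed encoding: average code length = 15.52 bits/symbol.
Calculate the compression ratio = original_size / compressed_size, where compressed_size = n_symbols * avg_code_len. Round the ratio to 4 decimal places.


original_size = n_symbols * orig_bits = 6981 * 32 = 223392 bits
compressed_size = n_symbols * avg_code_len = 6981 * 15.52 = 108345.12 bits
ratio = original_size / compressed_size = 223392 / 108345.12 = 2.0619

Compression ratio = 2.0619


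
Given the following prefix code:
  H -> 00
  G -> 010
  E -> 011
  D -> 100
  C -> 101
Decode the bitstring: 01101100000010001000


Decoding step by step:
Bits 011 -> E
Bits 011 -> E
Bits 00 -> H
Bits 00 -> H
Bits 00 -> H
Bits 100 -> D
Bits 010 -> G
Bits 00 -> H


Decoded message: EEHHHDGH


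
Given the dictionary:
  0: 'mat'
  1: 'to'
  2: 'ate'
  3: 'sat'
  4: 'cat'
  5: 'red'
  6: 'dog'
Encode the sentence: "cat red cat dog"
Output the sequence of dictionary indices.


Look up each word in the dictionary:
  'cat' -> 4
  'red' -> 5
  'cat' -> 4
  'dog' -> 6

Encoded: [4, 5, 4, 6]


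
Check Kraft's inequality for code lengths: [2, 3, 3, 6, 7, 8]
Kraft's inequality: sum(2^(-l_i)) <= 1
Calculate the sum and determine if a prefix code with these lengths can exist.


Sum = 2^(-2) + 2^(-3) + 2^(-3) + 2^(-6) + 2^(-7) + 2^(-8)
    = 0.25 + 0.125 + 0.125 + 0.015625 + 0.0078125 + 0.00390625
    = 135/256 = 0.52734375
Since 0.52734375 <= 1, Kraft's inequality IS satisfied.
A prefix code with these lengths CAN exist.

Kraft sum = 0.52734375. Satisfied.


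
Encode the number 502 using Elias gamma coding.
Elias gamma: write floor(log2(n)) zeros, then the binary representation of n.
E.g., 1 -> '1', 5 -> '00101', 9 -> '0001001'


num_bits = floor(log2(502)) + 1 = 9
leading_zeros = num_bits - 1 = 8
binary(502) = 111110110

Elias gamma(502) = '00000000' + '111110110' = 00000000111110110 (17 bits)


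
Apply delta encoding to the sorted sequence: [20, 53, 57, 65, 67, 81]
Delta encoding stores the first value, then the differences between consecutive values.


First value: 20
Deltas:
  53 - 20 = 33
  57 - 53 = 4
  65 - 57 = 8
  67 - 65 = 2
  81 - 67 = 14


Delta encoded: [20, 33, 4, 8, 2, 14]


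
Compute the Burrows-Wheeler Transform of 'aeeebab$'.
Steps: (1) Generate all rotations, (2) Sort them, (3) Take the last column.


Rotations (sorted):
  0: $aeeebab -> last char: b
  1: ab$aeeeb -> last char: b
  2: aeeebab$ -> last char: $
  3: b$aeeeba -> last char: a
  4: bab$aeee -> last char: e
  5: ebab$aee -> last char: e
  6: eebab$ae -> last char: e
  7: eeebab$a -> last char: a


BWT = bb$aeeea


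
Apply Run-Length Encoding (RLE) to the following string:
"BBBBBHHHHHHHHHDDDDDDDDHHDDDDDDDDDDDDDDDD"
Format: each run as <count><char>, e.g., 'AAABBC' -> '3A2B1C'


Scanning runs left to right:
  i=0: run of 'B' x 5 -> '5B'
  i=5: run of 'H' x 9 -> '9H'
  i=14: run of 'D' x 8 -> '8D'
  i=22: run of 'H' x 2 -> '2H'
  i=24: run of 'D' x 16 -> '16D'

RLE = 5B9H8D2H16D


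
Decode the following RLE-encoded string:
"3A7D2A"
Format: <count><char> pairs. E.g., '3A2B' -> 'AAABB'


Expanding each <count><char> pair:
  3A -> 'AAA'
  7D -> 'DDDDDDD'
  2A -> 'AA'

Decoded = AAADDDDDDDAA


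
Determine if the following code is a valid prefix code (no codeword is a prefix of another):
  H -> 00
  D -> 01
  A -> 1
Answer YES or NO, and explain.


Checking each pair (does one codeword prefix another?):
  H='00' vs D='01': no prefix
  H='00' vs A='1': no prefix
  D='01' vs H='00': no prefix
  D='01' vs A='1': no prefix
  A='1' vs H='00': no prefix
  A='1' vs D='01': no prefix
No violation found over all pairs.

YES -- this is a valid prefix code. No codeword is a prefix of any other codeword.


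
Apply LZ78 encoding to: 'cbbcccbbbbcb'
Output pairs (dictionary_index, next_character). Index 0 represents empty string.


LZ78 encoding steps:
Dictionary: {0: ''}
Step 1: w='' (idx 0), next='c' -> output (0, 'c'), add 'c' as idx 1
Step 2: w='' (idx 0), next='b' -> output (0, 'b'), add 'b' as idx 2
Step 3: w='b' (idx 2), next='c' -> output (2, 'c'), add 'bc' as idx 3
Step 4: w='c' (idx 1), next='c' -> output (1, 'c'), add 'cc' as idx 4
Step 5: w='b' (idx 2), next='b' -> output (2, 'b'), add 'bb' as idx 5
Step 6: w='bb' (idx 5), next='c' -> output (5, 'c'), add 'bbc' as idx 6
Step 7: w='b' (idx 2), end of input -> output (2, '')


Encoded: [(0, 'c'), (0, 'b'), (2, 'c'), (1, 'c'), (2, 'b'), (5, 'c'), (2, '')]


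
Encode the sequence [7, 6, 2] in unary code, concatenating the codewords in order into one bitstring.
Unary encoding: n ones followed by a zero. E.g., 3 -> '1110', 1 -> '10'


Encode each number as n ones followed by a terminating 0:
  7 -> 11111110 (8 bits)
  6 -> 1111110 (7 bits)
  2 -> 110 (3 bits)
Total length = 8 + 7 + 3 = 18 bits.

Unary([7, 6, 2]) = 111111101111110110 (18 bits)


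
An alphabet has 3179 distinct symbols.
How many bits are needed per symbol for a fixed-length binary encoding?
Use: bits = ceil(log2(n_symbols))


log2(3179) = 11.6344
Bracket: 2^11 = 2048 < 3179 <= 2^12 = 4096
So ceil(log2(3179)) = 12

bits = ceil(log2(3179)) = ceil(11.6344) = 12 bits


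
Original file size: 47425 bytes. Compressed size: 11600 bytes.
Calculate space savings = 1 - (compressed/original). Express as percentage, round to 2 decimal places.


ratio = compressed/original = 11600/47425 = 0.244597
savings = 1 - ratio = 1 - 0.244597 = 0.755403
as a percentage: 0.755403 * 100 = 75.54%

Space savings = 1 - 11600/47425 = 75.54%


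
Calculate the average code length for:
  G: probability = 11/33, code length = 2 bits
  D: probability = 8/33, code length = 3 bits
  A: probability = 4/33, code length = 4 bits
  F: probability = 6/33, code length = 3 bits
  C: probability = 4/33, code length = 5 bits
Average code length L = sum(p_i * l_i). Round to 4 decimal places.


Weighted contributions p_i * l_i:
  G: (11/33) * 2 = 22/33
  D: (8/33) * 3 = 24/33
  A: (4/33) * 4 = 16/33
  F: (6/33) * 3 = 18/33
  C: (4/33) * 5 = 20/33
Sum = (22 + 24 + 16 + 18 + 20)/33 = 100/33

L = 100/33 = 3.0303 bits/symbol


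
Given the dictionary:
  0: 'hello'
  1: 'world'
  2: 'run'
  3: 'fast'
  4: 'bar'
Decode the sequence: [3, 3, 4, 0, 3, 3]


Look up each index in the dictionary:
  3 -> 'fast'
  3 -> 'fast'
  4 -> 'bar'
  0 -> 'hello'
  3 -> 'fast'
  3 -> 'fast'

Decoded: "fast fast bar hello fast fast"


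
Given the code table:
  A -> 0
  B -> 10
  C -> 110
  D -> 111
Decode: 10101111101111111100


Decoding:
10 -> B
10 -> B
111 -> D
110 -> C
111 -> D
111 -> D
110 -> C
0 -> A


Result: BBDCDDCA


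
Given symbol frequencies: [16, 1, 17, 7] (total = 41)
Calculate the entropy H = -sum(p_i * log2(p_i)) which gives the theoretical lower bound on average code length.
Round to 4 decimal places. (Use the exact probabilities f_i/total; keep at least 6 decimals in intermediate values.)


Per-symbol terms -p_i * log2(p_i) with p_i = f_i/41:
  p = 16/41 = 0.390244: log2(p) = -1.357552, -p*log2(p) = 0.529776
  p = 1/41 = 0.024390: log2(p) = -5.357552, -p*log2(p) = 0.130672
  p = 17/41 = 0.414634: log2(p) = -1.270089, -p*log2(p) = 0.526622
  p = 7/41 = 0.170732: log2(p) = -2.550197, -p*log2(p) = 0.435400
H = 0.529776 + 0.130672 + 0.526622 + 0.435400 = 1.622470

H = 1.6225 bits/symbol


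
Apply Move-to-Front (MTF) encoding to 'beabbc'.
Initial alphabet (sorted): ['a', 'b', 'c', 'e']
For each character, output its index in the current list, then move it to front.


MTF encoding:
'b': index 1 in ['a', 'b', 'c', 'e'] -> ['b', 'a', 'c', 'e']
'e': index 3 in ['b', 'a', 'c', 'e'] -> ['e', 'b', 'a', 'c']
'a': index 2 in ['e', 'b', 'a', 'c'] -> ['a', 'e', 'b', 'c']
'b': index 2 in ['a', 'e', 'b', 'c'] -> ['b', 'a', 'e', 'c']
'b': index 0 in ['b', 'a', 'e', 'c'] -> ['b', 'a', 'e', 'c']
'c': index 3 in ['b', 'a', 'e', 'c'] -> ['c', 'b', 'a', 'e']


Output: [1, 3, 2, 2, 0, 3]


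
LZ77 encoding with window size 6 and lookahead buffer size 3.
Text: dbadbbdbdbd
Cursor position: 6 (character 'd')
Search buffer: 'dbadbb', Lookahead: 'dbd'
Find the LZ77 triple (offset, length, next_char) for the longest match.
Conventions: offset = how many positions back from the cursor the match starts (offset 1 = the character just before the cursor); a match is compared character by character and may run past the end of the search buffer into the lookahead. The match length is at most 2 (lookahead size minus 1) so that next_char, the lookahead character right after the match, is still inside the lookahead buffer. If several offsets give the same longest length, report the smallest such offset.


Try each offset into the search buffer:
  offset=1 (pos 5, char 'b'): match length 0
  offset=2 (pos 4, char 'b'): match length 0
  offset=3 (pos 3, char 'd'): match length 2
  offset=4 (pos 2, char 'a'): match length 0
  offset=5 (pos 1, char 'b'): match length 0
  offset=6 (pos 0, char 'd'): match length 2
Longest match has length 2, found at offsets 3, 6; take the smallest, offset 3.
next_char = character at position 6 + 2 = 8 -> 'd'

Best match: offset=3, length=2 (matching 'db' starting at position 3)
LZ77 triple: (3, 2, 'd')


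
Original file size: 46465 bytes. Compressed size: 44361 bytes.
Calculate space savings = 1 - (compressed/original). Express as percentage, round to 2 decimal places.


ratio = compressed/original = 44361/46465 = 0.954719
savings = 1 - ratio = 1 - 0.954719 = 0.045281
as a percentage: 0.045281 * 100 = 4.53%

Space savings = 1 - 44361/46465 = 4.53%


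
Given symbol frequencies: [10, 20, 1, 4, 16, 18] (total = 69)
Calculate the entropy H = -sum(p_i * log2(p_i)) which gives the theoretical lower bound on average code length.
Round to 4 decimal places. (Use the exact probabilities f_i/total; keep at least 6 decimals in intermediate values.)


Per-symbol terms -p_i * log2(p_i) with p_i = f_i/69:
  p = 10/69 = 0.144928: log2(p) = -2.786596, -p*log2(p) = 0.403855
  p = 20/69 = 0.289855: log2(p) = -1.786596, -p*log2(p) = 0.517854
  p = 1/69 = 0.014493: log2(p) = -6.108524, -p*log2(p) = 0.088529
  p = 4/69 = 0.057971: log2(p) = -4.108524, -p*log2(p) = 0.238175
  p = 16/69 = 0.231884: log2(p) = -2.108524, -p*log2(p) = 0.488933
  p = 18/69 = 0.260870: log2(p) = -1.938599, -p*log2(p) = 0.505722
H = 0.403855 + 0.517854 + 0.088529 + 0.238175 + 0.488933 + 0.505722 = 2.243068

H = 2.2431 bits/symbol


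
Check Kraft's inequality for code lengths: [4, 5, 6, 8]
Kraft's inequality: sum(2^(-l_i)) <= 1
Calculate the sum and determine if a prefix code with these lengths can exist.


Sum = 2^(-4) + 2^(-5) + 2^(-6) + 2^(-8)
    = 0.0625 + 0.03125 + 0.015625 + 0.00390625
    = 29/256 = 0.11328125
Since 0.11328125 <= 1, Kraft's inequality IS satisfied.
A prefix code with these lengths CAN exist.

Kraft sum = 0.11328125. Satisfied.


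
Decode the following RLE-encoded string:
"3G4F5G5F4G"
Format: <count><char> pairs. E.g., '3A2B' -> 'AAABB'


Expanding each <count><char> pair:
  3G -> 'GGG'
  4F -> 'FFFF'
  5G -> 'GGGGG'
  5F -> 'FFFFF'
  4G -> 'GGGG'

Decoded = GGGFFFFGGGGGFFFFFGGGG


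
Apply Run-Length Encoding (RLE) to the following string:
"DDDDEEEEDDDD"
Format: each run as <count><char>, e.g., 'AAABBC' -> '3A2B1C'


Scanning runs left to right:
  i=0: run of 'D' x 4 -> '4D'
  i=4: run of 'E' x 4 -> '4E'
  i=8: run of 'D' x 4 -> '4D'

RLE = 4D4E4D


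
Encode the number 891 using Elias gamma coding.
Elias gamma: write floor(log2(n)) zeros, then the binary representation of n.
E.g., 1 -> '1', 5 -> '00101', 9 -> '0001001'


num_bits = floor(log2(891)) + 1 = 10
leading_zeros = num_bits - 1 = 9
binary(891) = 1101111011

Elias gamma(891) = '000000000' + '1101111011' = 0000000001101111011 (19 bits)


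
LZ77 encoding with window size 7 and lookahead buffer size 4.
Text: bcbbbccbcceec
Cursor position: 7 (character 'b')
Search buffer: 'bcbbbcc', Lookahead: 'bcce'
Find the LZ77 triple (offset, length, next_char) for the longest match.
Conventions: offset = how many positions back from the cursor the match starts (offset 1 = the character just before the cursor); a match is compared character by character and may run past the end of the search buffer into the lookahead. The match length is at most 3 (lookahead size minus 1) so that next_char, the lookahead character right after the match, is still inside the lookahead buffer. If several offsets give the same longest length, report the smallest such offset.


Try each offset into the search buffer:
  offset=1 (pos 6, char 'c'): match length 0
  offset=2 (pos 5, char 'c'): match length 0
  offset=3 (pos 4, char 'b'): match length 3
  offset=4 (pos 3, char 'b'): match length 1
  offset=5 (pos 2, char 'b'): match length 1
  offset=6 (pos 1, char 'c'): match length 0
  offset=7 (pos 0, char 'b'): match length 2
Longest match has length 3 at offset 3.
next_char = character at position 7 + 3 = 10 -> 'e'

Best match: offset=3, length=3 (matching 'bcc' starting at position 4)
LZ77 triple: (3, 3, 'e')


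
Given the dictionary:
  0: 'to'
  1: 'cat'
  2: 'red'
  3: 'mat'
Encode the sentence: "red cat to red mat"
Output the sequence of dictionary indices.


Look up each word in the dictionary:
  'red' -> 2
  'cat' -> 1
  'to' -> 0
  'red' -> 2
  'mat' -> 3

Encoded: [2, 1, 0, 2, 3]


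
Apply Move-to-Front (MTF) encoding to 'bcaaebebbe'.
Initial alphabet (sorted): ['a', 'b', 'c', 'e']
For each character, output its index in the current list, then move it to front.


MTF encoding:
'b': index 1 in ['a', 'b', 'c', 'e'] -> ['b', 'a', 'c', 'e']
'c': index 2 in ['b', 'a', 'c', 'e'] -> ['c', 'b', 'a', 'e']
'a': index 2 in ['c', 'b', 'a', 'e'] -> ['a', 'c', 'b', 'e']
'a': index 0 in ['a', 'c', 'b', 'e'] -> ['a', 'c', 'b', 'e']
'e': index 3 in ['a', 'c', 'b', 'e'] -> ['e', 'a', 'c', 'b']
'b': index 3 in ['e', 'a', 'c', 'b'] -> ['b', 'e', 'a', 'c']
'e': index 1 in ['b', 'e', 'a', 'c'] -> ['e', 'b', 'a', 'c']
'b': index 1 in ['e', 'b', 'a', 'c'] -> ['b', 'e', 'a', 'c']
'b': index 0 in ['b', 'e', 'a', 'c'] -> ['b', 'e', 'a', 'c']
'e': index 1 in ['b', 'e', 'a', 'c'] -> ['e', 'b', 'a', 'c']


Output: [1, 2, 2, 0, 3, 3, 1, 1, 0, 1]


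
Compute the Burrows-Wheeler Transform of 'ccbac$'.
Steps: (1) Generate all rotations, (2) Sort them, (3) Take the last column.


Rotations (sorted):
  0: $ccbac -> last char: c
  1: ac$ccb -> last char: b
  2: bac$cc -> last char: c
  3: c$ccba -> last char: a
  4: cbac$c -> last char: c
  5: ccbac$ -> last char: $


BWT = cbcac$


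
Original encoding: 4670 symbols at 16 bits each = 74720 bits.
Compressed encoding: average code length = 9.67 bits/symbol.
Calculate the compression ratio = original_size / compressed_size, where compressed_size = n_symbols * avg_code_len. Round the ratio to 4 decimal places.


original_size = n_symbols * orig_bits = 4670 * 16 = 74720 bits
compressed_size = n_symbols * avg_code_len = 4670 * 9.67 = 45158.9 bits
ratio = original_size / compressed_size = 74720 / 45158.9 = 1.6546

Compression ratio = 1.6546


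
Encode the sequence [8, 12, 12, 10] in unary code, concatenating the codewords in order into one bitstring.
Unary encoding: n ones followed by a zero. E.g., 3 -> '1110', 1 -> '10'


Encode each number as n ones followed by a terminating 0:
  8 -> 111111110 (9 bits)
  12 -> 1111111111110 (13 bits)
  12 -> 1111111111110 (13 bits)
  10 -> 11111111110 (11 bits)
Total length = 9 + 13 + 13 + 11 = 46 bits.

Unary([8, 12, 12, 10]) = 1111111101111111111110111111111111011111111110 (46 bits)


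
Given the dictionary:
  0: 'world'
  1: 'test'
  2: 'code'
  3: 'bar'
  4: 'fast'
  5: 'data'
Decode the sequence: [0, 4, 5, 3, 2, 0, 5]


Look up each index in the dictionary:
  0 -> 'world'
  4 -> 'fast'
  5 -> 'data'
  3 -> 'bar'
  2 -> 'code'
  0 -> 'world'
  5 -> 'data'

Decoded: "world fast data bar code world data"


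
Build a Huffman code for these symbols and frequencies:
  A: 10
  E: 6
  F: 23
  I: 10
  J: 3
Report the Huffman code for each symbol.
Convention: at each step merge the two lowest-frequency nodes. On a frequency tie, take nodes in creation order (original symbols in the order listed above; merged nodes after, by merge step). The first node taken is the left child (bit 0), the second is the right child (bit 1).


Huffman tree construction:
Step 1: Merge J(3) + E(6) = 9
Step 2: Merge (J+E)(9) + A(10) = 19
Step 3: Merge I(10) + ((J+E)+A)(19) = 29
Step 4: Merge F(23) + (I+((J+E)+A))(29) = 52
Read each symbol's code off the tree from the root (left child = 0, right child = 1).

Codes:
  A: 111 (length 3)
  E: 1101 (length 4)
  F: 0 (length 1)
  I: 10 (length 2)
  J: 1100 (length 4)
Average code length: 109/52 = 2.0962 bits/symbol


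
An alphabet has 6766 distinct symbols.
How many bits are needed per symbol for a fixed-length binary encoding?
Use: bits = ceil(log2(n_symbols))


log2(6766) = 12.7241
Bracket: 2^12 = 4096 < 6766 <= 2^13 = 8192
So ceil(log2(6766)) = 13

bits = ceil(log2(6766)) = ceil(12.7241) = 13 bits


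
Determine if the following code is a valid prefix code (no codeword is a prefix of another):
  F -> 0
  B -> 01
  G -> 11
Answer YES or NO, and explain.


Checking each pair (does one codeword prefix another?):
  F='0' vs B='01': prefix -- VIOLATION

NO -- this is NOT a valid prefix code. F (0) is a prefix of B (01).


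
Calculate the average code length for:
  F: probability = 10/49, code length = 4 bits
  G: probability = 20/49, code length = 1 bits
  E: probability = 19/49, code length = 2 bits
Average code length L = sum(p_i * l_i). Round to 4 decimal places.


Weighted contributions p_i * l_i:
  F: (10/49) * 4 = 40/49
  G: (20/49) * 1 = 20/49
  E: (19/49) * 2 = 38/49
Sum = (40 + 20 + 38)/49 = 98/49

L = 98/49 = 2.0000 bits/symbol


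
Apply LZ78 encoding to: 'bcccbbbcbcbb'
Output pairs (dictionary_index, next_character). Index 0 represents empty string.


LZ78 encoding steps:
Dictionary: {0: ''}
Step 1: w='' (idx 0), next='b' -> output (0, 'b'), add 'b' as idx 1
Step 2: w='' (idx 0), next='c' -> output (0, 'c'), add 'c' as idx 2
Step 3: w='c' (idx 2), next='c' -> output (2, 'c'), add 'cc' as idx 3
Step 4: w='b' (idx 1), next='b' -> output (1, 'b'), add 'bb' as idx 4
Step 5: w='b' (idx 1), next='c' -> output (1, 'c'), add 'bc' as idx 5
Step 6: w='bc' (idx 5), next='b' -> output (5, 'b'), add 'bcb' as idx 6
Step 7: w='b' (idx 1), end of input -> output (1, '')


Encoded: [(0, 'b'), (0, 'c'), (2, 'c'), (1, 'b'), (1, 'c'), (5, 'b'), (1, '')]


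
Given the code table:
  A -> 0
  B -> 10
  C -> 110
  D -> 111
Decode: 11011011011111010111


Decoding:
110 -> C
110 -> C
110 -> C
111 -> D
110 -> C
10 -> B
111 -> D


Result: CCCDCBD


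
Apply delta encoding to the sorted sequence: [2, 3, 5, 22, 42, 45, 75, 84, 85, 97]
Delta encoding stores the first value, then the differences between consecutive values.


First value: 2
Deltas:
  3 - 2 = 1
  5 - 3 = 2
  22 - 5 = 17
  42 - 22 = 20
  45 - 42 = 3
  75 - 45 = 30
  84 - 75 = 9
  85 - 84 = 1
  97 - 85 = 12


Delta encoded: [2, 1, 2, 17, 20, 3, 30, 9, 1, 12]


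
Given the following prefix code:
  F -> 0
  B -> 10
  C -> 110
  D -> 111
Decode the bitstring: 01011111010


Decoding step by step:
Bits 0 -> F
Bits 10 -> B
Bits 111 -> D
Bits 110 -> C
Bits 10 -> B


Decoded message: FBDCB


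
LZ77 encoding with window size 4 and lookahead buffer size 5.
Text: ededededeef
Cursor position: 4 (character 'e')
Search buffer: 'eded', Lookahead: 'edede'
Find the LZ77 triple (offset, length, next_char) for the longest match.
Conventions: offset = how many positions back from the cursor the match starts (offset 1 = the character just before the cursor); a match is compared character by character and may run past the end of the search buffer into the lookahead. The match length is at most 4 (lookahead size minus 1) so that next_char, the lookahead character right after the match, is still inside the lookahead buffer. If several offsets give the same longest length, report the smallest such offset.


Try each offset into the search buffer:
  offset=1 (pos 3, char 'd'): match length 0
  offset=2 (pos 2, char 'e'): match length 4
  offset=3 (pos 1, char 'd'): match length 0
  offset=4 (pos 0, char 'e'): match length 4
Longest match has length 4, found at offsets 2, 4; take the smallest, offset 2.
next_char = character at position 4 + 4 = 8 -> 'e'

Best match: offset=2, length=4 (matching 'eded' starting at position 2)
LZ77 triple: (2, 4, 'e')


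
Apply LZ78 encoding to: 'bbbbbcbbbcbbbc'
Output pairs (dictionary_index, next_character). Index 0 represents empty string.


LZ78 encoding steps:
Dictionary: {0: ''}
Step 1: w='' (idx 0), next='b' -> output (0, 'b'), add 'b' as idx 1
Step 2: w='b' (idx 1), next='b' -> output (1, 'b'), add 'bb' as idx 2
Step 3: w='bb' (idx 2), next='c' -> output (2, 'c'), add 'bbc' as idx 3
Step 4: w='bb' (idx 2), next='b' -> output (2, 'b'), add 'bbb' as idx 4
Step 5: w='' (idx 0), next='c' -> output (0, 'c'), add 'c' as idx 5
Step 6: w='bbb' (idx 4), next='c' -> output (4, 'c'), add 'bbbc' as idx 6


Encoded: [(0, 'b'), (1, 'b'), (2, 'c'), (2, 'b'), (0, 'c'), (4, 'c')]


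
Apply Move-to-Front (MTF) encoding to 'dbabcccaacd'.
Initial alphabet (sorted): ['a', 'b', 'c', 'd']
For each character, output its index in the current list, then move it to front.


MTF encoding:
'd': index 3 in ['a', 'b', 'c', 'd'] -> ['d', 'a', 'b', 'c']
'b': index 2 in ['d', 'a', 'b', 'c'] -> ['b', 'd', 'a', 'c']
'a': index 2 in ['b', 'd', 'a', 'c'] -> ['a', 'b', 'd', 'c']
'b': index 1 in ['a', 'b', 'd', 'c'] -> ['b', 'a', 'd', 'c']
'c': index 3 in ['b', 'a', 'd', 'c'] -> ['c', 'b', 'a', 'd']
'c': index 0 in ['c', 'b', 'a', 'd'] -> ['c', 'b', 'a', 'd']
'c': index 0 in ['c', 'b', 'a', 'd'] -> ['c', 'b', 'a', 'd']
'a': index 2 in ['c', 'b', 'a', 'd'] -> ['a', 'c', 'b', 'd']
'a': index 0 in ['a', 'c', 'b', 'd'] -> ['a', 'c', 'b', 'd']
'c': index 1 in ['a', 'c', 'b', 'd'] -> ['c', 'a', 'b', 'd']
'd': index 3 in ['c', 'a', 'b', 'd'] -> ['d', 'c', 'a', 'b']


Output: [3, 2, 2, 1, 3, 0, 0, 2, 0, 1, 3]


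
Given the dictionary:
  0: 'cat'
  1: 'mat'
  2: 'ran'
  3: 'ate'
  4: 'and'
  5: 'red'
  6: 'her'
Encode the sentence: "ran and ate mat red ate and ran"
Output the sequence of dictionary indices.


Look up each word in the dictionary:
  'ran' -> 2
  'and' -> 4
  'ate' -> 3
  'mat' -> 1
  'red' -> 5
  'ate' -> 3
  'and' -> 4
  'ran' -> 2

Encoded: [2, 4, 3, 1, 5, 3, 4, 2]


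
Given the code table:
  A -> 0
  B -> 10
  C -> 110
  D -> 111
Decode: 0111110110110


Decoding:
0 -> A
111 -> D
110 -> C
110 -> C
110 -> C


Result: ADCCC


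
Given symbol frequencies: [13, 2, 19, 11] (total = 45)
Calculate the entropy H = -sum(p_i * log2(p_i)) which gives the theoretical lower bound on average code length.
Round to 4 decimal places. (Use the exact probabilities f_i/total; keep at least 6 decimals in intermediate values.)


Per-symbol terms -p_i * log2(p_i) with p_i = f_i/45:
  p = 13/45 = 0.288889: log2(p) = -1.791413, -p*log2(p) = 0.517519
  p = 2/45 = 0.044444: log2(p) = -4.491853, -p*log2(p) = 0.199638
  p = 19/45 = 0.422222: log2(p) = -1.243926, -p*log2(p) = 0.525213
  p = 11/45 = 0.244444: log2(p) = -2.032421, -p*log2(p) = 0.496814
H = 0.517519 + 0.199638 + 0.525213 + 0.496814 = 1.739184

H = 1.7392 bits/symbol


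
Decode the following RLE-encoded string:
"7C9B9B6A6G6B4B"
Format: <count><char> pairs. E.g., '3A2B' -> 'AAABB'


Expanding each <count><char> pair:
  7C -> 'CCCCCCC'
  9B -> 'BBBBBBBBB'
  9B -> 'BBBBBBBBB'
  6A -> 'AAAAAA'
  6G -> 'GGGGGG'
  6B -> 'BBBBBB'
  4B -> 'BBBB'

Decoded = CCCCCCCBBBBBBBBBBBBBBBBBBAAAAAAGGGGGGBBBBBBBBBB


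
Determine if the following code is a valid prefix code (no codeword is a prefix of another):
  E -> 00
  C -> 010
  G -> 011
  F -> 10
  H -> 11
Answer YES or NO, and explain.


Checking each pair (does one codeword prefix another?):
  E='00' vs C='010': no prefix
  E='00' vs G='011': no prefix
  E='00' vs F='10': no prefix
  E='00' vs H='11': no prefix
  C='010' vs E='00': no prefix
  C='010' vs G='011': no prefix
  C='010' vs F='10': no prefix
  C='010' vs H='11': no prefix
  G='011' vs E='00': no prefix
  G='011' vs C='010': no prefix
  G='011' vs F='10': no prefix
  G='011' vs H='11': no prefix
  F='10' vs E='00': no prefix
  F='10' vs C='010': no prefix
  F='10' vs G='011': no prefix
  F='10' vs H='11': no prefix
  H='11' vs E='00': no prefix
  H='11' vs C='010': no prefix
  H='11' vs G='011': no prefix
  H='11' vs F='10': no prefix
No violation found over all pairs.

YES -- this is a valid prefix code. No codeword is a prefix of any other codeword.


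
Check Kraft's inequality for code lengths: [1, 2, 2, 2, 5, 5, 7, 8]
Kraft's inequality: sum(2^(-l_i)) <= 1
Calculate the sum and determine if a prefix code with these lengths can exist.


Sum = 2^(-1) + 2^(-2) + 2^(-2) + 2^(-2) + 2^(-5) + 2^(-5) + 2^(-7) + 2^(-8)
    = 0.5 + 0.25 + 0.25 + 0.25 + 0.03125 + 0.03125 + 0.0078125 + 0.00390625
    = 339/256 = 1.32421875
Since 1.32421875 > 1, Kraft's inequality is NOT satisfied.
A prefix code with these lengths CANNOT exist.

Kraft sum = 1.32421875. Not satisfied.


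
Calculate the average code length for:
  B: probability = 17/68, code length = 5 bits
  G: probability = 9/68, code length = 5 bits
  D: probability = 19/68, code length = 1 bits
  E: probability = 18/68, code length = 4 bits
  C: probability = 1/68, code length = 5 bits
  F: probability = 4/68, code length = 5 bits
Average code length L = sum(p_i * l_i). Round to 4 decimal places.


Weighted contributions p_i * l_i:
  B: (17/68) * 5 = 85/68
  G: (9/68) * 5 = 45/68
  D: (19/68) * 1 = 19/68
  E: (18/68) * 4 = 72/68
  C: (1/68) * 5 = 5/68
  F: (4/68) * 5 = 20/68
Sum = (85 + 45 + 19 + 72 + 5 + 20)/68 = 246/68

L = 246/68 = 3.6176 bits/symbol


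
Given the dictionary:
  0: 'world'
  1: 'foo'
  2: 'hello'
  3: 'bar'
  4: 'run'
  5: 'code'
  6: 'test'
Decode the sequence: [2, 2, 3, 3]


Look up each index in the dictionary:
  2 -> 'hello'
  2 -> 'hello'
  3 -> 'bar'
  3 -> 'bar'

Decoded: "hello hello bar bar"


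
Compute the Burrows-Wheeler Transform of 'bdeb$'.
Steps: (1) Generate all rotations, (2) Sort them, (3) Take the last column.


Rotations (sorted):
  0: $bdeb -> last char: b
  1: b$bde -> last char: e
  2: bdeb$ -> last char: $
  3: deb$b -> last char: b
  4: eb$bd -> last char: d


BWT = be$bd


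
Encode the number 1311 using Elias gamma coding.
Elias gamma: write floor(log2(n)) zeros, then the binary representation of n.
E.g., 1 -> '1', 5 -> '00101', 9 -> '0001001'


num_bits = floor(log2(1311)) + 1 = 11
leading_zeros = num_bits - 1 = 10
binary(1311) = 10100011111

Elias gamma(1311) = '0000000000' + '10100011111' = 000000000010100011111 (21 bits)


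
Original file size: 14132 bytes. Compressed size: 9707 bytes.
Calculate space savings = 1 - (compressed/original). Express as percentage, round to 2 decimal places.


ratio = compressed/original = 9707/14132 = 0.686881
savings = 1 - ratio = 1 - 0.686881 = 0.313119
as a percentage: 0.313119 * 100 = 31.31%

Space savings = 1 - 9707/14132 = 31.31%


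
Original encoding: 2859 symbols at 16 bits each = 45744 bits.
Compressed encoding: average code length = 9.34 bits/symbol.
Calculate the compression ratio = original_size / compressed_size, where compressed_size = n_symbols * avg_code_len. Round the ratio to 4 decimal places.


original_size = n_symbols * orig_bits = 2859 * 16 = 45744 bits
compressed_size = n_symbols * avg_code_len = 2859 * 9.34 = 26703.06 bits
ratio = original_size / compressed_size = 45744 / 26703.06 = 1.7131

Compression ratio = 1.7131


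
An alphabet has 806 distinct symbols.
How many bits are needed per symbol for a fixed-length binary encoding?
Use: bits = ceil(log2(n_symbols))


log2(806) = 9.6546
Bracket: 2^9 = 512 < 806 <= 2^10 = 1024
So ceil(log2(806)) = 10

bits = ceil(log2(806)) = ceil(9.6546) = 10 bits


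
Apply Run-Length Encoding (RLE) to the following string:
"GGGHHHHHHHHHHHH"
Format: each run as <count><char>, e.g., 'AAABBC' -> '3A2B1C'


Scanning runs left to right:
  i=0: run of 'G' x 3 -> '3G'
  i=3: run of 'H' x 12 -> '12H'

RLE = 3G12H


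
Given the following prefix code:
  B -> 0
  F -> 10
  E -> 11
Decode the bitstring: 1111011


Decoding step by step:
Bits 11 -> E
Bits 11 -> E
Bits 0 -> B
Bits 11 -> E


Decoded message: EEBE


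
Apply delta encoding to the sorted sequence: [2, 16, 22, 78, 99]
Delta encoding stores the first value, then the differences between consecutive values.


First value: 2
Deltas:
  16 - 2 = 14
  22 - 16 = 6
  78 - 22 = 56
  99 - 78 = 21


Delta encoded: [2, 14, 6, 56, 21]


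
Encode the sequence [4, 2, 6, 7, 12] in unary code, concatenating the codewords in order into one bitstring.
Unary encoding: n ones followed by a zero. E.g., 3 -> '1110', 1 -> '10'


Encode each number as n ones followed by a terminating 0:
  4 -> 11110 (5 bits)
  2 -> 110 (3 bits)
  6 -> 1111110 (7 bits)
  7 -> 11111110 (8 bits)
  12 -> 1111111111110 (13 bits)
Total length = 5 + 3 + 7 + 8 + 13 = 36 bits.

Unary([4, 2, 6, 7, 12]) = 111101101111110111111101111111111110 (36 bits)


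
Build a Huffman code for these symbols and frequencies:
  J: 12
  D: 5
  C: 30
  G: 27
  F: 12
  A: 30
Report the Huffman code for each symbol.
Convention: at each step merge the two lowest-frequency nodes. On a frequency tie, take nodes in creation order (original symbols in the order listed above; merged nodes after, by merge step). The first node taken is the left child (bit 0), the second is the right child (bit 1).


Huffman tree construction:
Step 1: Merge D(5) + J(12) = 17
Step 2: Merge F(12) + (D+J)(17) = 29
Step 3: Merge G(27) + (F+(D+J))(29) = 56
Step 4: Merge C(30) + A(30) = 60
Step 5: Merge (G+(F+(D+J)))(56) + (C+A)(60) = 116
Read each symbol's code off the tree from the root (left child = 0, right child = 1).

Codes:
  J: 0111 (length 4)
  D: 0110 (length 4)
  C: 10 (length 2)
  G: 00 (length 2)
  F: 010 (length 3)
  A: 11 (length 2)
Average code length: 278/116 = 2.3966 bits/symbol


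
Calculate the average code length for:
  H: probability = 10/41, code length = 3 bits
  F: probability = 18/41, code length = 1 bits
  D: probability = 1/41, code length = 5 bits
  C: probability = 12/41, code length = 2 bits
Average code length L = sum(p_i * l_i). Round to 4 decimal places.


Weighted contributions p_i * l_i:
  H: (10/41) * 3 = 30/41
  F: (18/41) * 1 = 18/41
  D: (1/41) * 5 = 5/41
  C: (12/41) * 2 = 24/41
Sum = (30 + 18 + 5 + 24)/41 = 77/41

L = 77/41 = 1.8780 bits/symbol


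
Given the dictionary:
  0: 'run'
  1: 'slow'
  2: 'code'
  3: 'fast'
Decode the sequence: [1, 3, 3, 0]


Look up each index in the dictionary:
  1 -> 'slow'
  3 -> 'fast'
  3 -> 'fast'
  0 -> 'run'

Decoded: "slow fast fast run"


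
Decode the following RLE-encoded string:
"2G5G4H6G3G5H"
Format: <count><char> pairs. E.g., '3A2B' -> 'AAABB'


Expanding each <count><char> pair:
  2G -> 'GG'
  5G -> 'GGGGG'
  4H -> 'HHHH'
  6G -> 'GGGGGG'
  3G -> 'GGG'
  5H -> 'HHHHH'

Decoded = GGGGGGGHHHHGGGGGGGGGHHHHH


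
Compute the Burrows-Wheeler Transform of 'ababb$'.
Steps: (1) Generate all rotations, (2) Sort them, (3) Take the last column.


Rotations (sorted):
  0: $ababb -> last char: b
  1: ababb$ -> last char: $
  2: abb$ab -> last char: b
  3: b$abab -> last char: b
  4: babb$a -> last char: a
  5: bb$aba -> last char: a


BWT = b$bbaa


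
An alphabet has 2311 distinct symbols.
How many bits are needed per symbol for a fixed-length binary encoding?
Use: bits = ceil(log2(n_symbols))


log2(2311) = 11.1743
Bracket: 2^11 = 2048 < 2311 <= 2^12 = 4096
So ceil(log2(2311)) = 12

bits = ceil(log2(2311)) = ceil(11.1743) = 12 bits


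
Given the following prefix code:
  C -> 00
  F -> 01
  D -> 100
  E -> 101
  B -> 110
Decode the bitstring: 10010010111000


Decoding step by step:
Bits 100 -> D
Bits 100 -> D
Bits 101 -> E
Bits 110 -> B
Bits 00 -> C


Decoded message: DDEBC


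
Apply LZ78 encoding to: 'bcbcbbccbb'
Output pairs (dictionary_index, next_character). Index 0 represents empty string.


LZ78 encoding steps:
Dictionary: {0: ''}
Step 1: w='' (idx 0), next='b' -> output (0, 'b'), add 'b' as idx 1
Step 2: w='' (idx 0), next='c' -> output (0, 'c'), add 'c' as idx 2
Step 3: w='b' (idx 1), next='c' -> output (1, 'c'), add 'bc' as idx 3
Step 4: w='b' (idx 1), next='b' -> output (1, 'b'), add 'bb' as idx 4
Step 5: w='c' (idx 2), next='c' -> output (2, 'c'), add 'cc' as idx 5
Step 6: w='bb' (idx 4), end of input -> output (4, '')


Encoded: [(0, 'b'), (0, 'c'), (1, 'c'), (1, 'b'), (2, 'c'), (4, '')]


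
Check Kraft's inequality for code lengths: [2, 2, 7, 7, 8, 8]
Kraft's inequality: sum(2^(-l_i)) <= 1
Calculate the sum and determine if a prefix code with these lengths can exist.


Sum = 2^(-2) + 2^(-2) + 2^(-7) + 2^(-7) + 2^(-8) + 2^(-8)
    = 0.25 + 0.25 + 0.0078125 + 0.0078125 + 0.00390625 + 0.00390625
    = 134/256 = 0.5234375
Since 0.5234375 <= 1, Kraft's inequality IS satisfied.
A prefix code with these lengths CAN exist.

Kraft sum = 0.5234375. Satisfied.


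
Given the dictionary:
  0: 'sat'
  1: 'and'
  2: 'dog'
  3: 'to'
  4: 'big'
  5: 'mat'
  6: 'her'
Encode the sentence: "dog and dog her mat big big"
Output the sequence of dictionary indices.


Look up each word in the dictionary:
  'dog' -> 2
  'and' -> 1
  'dog' -> 2
  'her' -> 6
  'mat' -> 5
  'big' -> 4
  'big' -> 4

Encoded: [2, 1, 2, 6, 5, 4, 4]


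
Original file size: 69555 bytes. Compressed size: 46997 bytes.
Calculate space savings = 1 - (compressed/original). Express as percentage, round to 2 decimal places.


ratio = compressed/original = 46997/69555 = 0.675681
savings = 1 - ratio = 1 - 0.675681 = 0.324319
as a percentage: 0.324319 * 100 = 32.43%

Space savings = 1 - 46997/69555 = 32.43%


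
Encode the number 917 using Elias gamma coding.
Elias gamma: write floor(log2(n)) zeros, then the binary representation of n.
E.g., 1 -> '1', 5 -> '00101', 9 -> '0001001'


num_bits = floor(log2(917)) + 1 = 10
leading_zeros = num_bits - 1 = 9
binary(917) = 1110010101

Elias gamma(917) = '000000000' + '1110010101' = 0000000001110010101 (19 bits)


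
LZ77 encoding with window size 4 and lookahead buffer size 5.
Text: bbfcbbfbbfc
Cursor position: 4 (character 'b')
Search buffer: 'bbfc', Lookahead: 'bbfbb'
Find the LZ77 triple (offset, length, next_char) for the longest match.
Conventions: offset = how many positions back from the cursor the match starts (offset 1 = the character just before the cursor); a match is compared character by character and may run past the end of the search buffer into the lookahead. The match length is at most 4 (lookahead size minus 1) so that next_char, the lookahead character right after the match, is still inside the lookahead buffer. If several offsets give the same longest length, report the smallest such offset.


Try each offset into the search buffer:
  offset=1 (pos 3, char 'c'): match length 0
  offset=2 (pos 2, char 'f'): match length 0
  offset=3 (pos 1, char 'b'): match length 1
  offset=4 (pos 0, char 'b'): match length 3
Longest match has length 3 at offset 4.
next_char = character at position 4 + 3 = 7 -> 'b'

Best match: offset=4, length=3 (matching 'bbf' starting at position 0)
LZ77 triple: (4, 3, 'b')


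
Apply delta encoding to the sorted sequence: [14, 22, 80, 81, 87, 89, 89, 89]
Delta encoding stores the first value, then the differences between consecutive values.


First value: 14
Deltas:
  22 - 14 = 8
  80 - 22 = 58
  81 - 80 = 1
  87 - 81 = 6
  89 - 87 = 2
  89 - 89 = 0
  89 - 89 = 0


Delta encoded: [14, 8, 58, 1, 6, 2, 0, 0]


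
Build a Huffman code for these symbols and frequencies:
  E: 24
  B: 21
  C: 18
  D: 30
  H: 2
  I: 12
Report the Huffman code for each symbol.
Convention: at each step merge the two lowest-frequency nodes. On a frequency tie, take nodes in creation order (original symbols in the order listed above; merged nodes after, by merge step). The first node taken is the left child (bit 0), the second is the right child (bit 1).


Huffman tree construction:
Step 1: Merge H(2) + I(12) = 14
Step 2: Merge (H+I)(14) + C(18) = 32
Step 3: Merge B(21) + E(24) = 45
Step 4: Merge D(30) + ((H+I)+C)(32) = 62
Step 5: Merge (B+E)(45) + (D+((H+I)+C))(62) = 107
Read each symbol's code off the tree from the root (left child = 0, right child = 1).

Codes:
  E: 01 (length 2)
  B: 00 (length 2)
  C: 111 (length 3)
  D: 10 (length 2)
  H: 1100 (length 4)
  I: 1101 (length 4)
Average code length: 260/107 = 2.4299 bits/symbol


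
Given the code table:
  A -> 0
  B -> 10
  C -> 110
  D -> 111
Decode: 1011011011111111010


Decoding:
10 -> B
110 -> C
110 -> C
111 -> D
111 -> D
110 -> C
10 -> B


Result: BCCDDCB


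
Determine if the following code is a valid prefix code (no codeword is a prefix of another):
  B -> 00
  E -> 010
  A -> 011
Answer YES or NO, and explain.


Checking each pair (does one codeword prefix another?):
  B='00' vs E='010': no prefix
  B='00' vs A='011': no prefix
  E='010' vs B='00': no prefix
  E='010' vs A='011': no prefix
  A='011' vs B='00': no prefix
  A='011' vs E='010': no prefix
No violation found over all pairs.

YES -- this is a valid prefix code. No codeword is a prefix of any other codeword.


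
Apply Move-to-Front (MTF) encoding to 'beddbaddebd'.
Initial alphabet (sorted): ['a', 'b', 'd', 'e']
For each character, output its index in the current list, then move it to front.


MTF encoding:
'b': index 1 in ['a', 'b', 'd', 'e'] -> ['b', 'a', 'd', 'e']
'e': index 3 in ['b', 'a', 'd', 'e'] -> ['e', 'b', 'a', 'd']
'd': index 3 in ['e', 'b', 'a', 'd'] -> ['d', 'e', 'b', 'a']
'd': index 0 in ['d', 'e', 'b', 'a'] -> ['d', 'e', 'b', 'a']
'b': index 2 in ['d', 'e', 'b', 'a'] -> ['b', 'd', 'e', 'a']
'a': index 3 in ['b', 'd', 'e', 'a'] -> ['a', 'b', 'd', 'e']
'd': index 2 in ['a', 'b', 'd', 'e'] -> ['d', 'a', 'b', 'e']
'd': index 0 in ['d', 'a', 'b', 'e'] -> ['d', 'a', 'b', 'e']
'e': index 3 in ['d', 'a', 'b', 'e'] -> ['e', 'd', 'a', 'b']
'b': index 3 in ['e', 'd', 'a', 'b'] -> ['b', 'e', 'd', 'a']
'd': index 2 in ['b', 'e', 'd', 'a'] -> ['d', 'b', 'e', 'a']


Output: [1, 3, 3, 0, 2, 3, 2, 0, 3, 3, 2]


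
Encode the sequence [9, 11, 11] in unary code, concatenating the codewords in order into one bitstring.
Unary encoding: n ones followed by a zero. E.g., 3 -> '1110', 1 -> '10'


Encode each number as n ones followed by a terminating 0:
  9 -> 1111111110 (10 bits)
  11 -> 111111111110 (12 bits)
  11 -> 111111111110 (12 bits)
Total length = 10 + 12 + 12 = 34 bits.

Unary([9, 11, 11]) = 1111111110111111111110111111111110 (34 bits)


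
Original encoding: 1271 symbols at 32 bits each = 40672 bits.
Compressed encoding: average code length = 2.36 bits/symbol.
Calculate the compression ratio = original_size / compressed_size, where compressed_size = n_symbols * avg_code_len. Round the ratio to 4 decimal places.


original_size = n_symbols * orig_bits = 1271 * 32 = 40672 bits
compressed_size = n_symbols * avg_code_len = 1271 * 2.36 = 2999.56 bits
ratio = original_size / compressed_size = 40672 / 2999.56 = 13.5593

Compression ratio = 13.5593


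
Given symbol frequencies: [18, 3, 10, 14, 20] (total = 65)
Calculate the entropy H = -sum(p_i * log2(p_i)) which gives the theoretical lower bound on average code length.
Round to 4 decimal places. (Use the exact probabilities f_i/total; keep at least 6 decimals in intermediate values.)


Per-symbol terms -p_i * log2(p_i) with p_i = f_i/65:
  p = 18/65 = 0.276923: log2(p) = -1.852443, -p*log2(p) = 0.512984
  p = 3/65 = 0.046154: log2(p) = -4.437405, -p*log2(p) = 0.204803
  p = 10/65 = 0.153846: log2(p) = -2.700440, -p*log2(p) = 0.415452
  p = 14/65 = 0.215385: log2(p) = -2.215013, -p*log2(p) = 0.477080
  p = 20/65 = 0.307692: log2(p) = -1.700440, -p*log2(p) = 0.523212
H = 0.512984 + 0.204803 + 0.415452 + 0.477080 + 0.523212 = 2.133531

H = 2.1335 bits/symbol
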